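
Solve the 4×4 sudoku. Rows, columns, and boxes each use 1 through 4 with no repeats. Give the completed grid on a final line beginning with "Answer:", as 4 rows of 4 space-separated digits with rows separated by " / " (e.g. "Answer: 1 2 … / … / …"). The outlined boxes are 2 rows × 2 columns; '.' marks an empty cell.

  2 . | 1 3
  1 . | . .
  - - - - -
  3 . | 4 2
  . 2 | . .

Step 1. [r1c2∈{4}] r1c2 is down to just 4, so r1c2=4.
Step 2. [r2c4∈{4}] nothing but 4 survives at r2c4 ⇒ r2c4=4.
Step 3. [r4c3∈{3}] r4c3's peers cover all but 3 ⇒ r4c3=3.
Step 4. [r4c4∈{1}] only 1 remains possible at r4c4, so r4c4=1.
Step 5. [r3c2∈{1}] r3c2's peers cover all but 1 ⇒ r3c2=1.
Step 6. [r2c3∈{2}] r2c3 is down to just 2, so r2c3=2.
Step 7. [r2c2∈{3}] r2c2's peers cover all but 3 ⇒ r2c2=3.
Step 8. [r4c1∈{4}] only 4 remains possible at r4c1 ⇒ r4c1=4.

Answer: 2 4 1 3 / 1 3 2 4 / 3 1 4 2 / 4 2 3 1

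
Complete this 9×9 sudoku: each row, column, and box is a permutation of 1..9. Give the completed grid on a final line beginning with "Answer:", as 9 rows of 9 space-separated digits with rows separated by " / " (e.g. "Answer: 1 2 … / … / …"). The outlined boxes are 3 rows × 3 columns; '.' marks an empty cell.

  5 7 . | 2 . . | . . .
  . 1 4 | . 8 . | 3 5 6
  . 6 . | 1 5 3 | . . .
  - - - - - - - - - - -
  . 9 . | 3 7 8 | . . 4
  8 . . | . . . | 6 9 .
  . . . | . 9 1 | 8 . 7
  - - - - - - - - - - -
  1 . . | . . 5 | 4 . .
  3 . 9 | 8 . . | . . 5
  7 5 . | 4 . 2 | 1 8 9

Step 1. [r2c1∈{2,9}] across row 2, 2 lands solely at r2c1, so r2c1=2.
Step 2. [r5c5∈{2,4}] r5c5 is the only open cell in col 5 admitting 2, so r5c5=2.
Step 3. [r6c4∈{5,6}] r6c4 is the only open cell in box 5 admitting 6. So r6c4=6.
Step 4. [r6c3∈{2,3,5}] r6c3 is the only open cell in row 6 admitting 5. So r6c3=5.
Step 5. [r8c2∈{2,4}] r8c2 is the only open cell in row 8 admitting 4 ⇒ r8c2=4.
Step 6. [r3c3∈{8}] nothing but 8 survives at r3c3, so r3c3=8.
Step 7. [r9c3∈{6}] r9c3's peers cover all but 6. So r9c3=6.
Step 8. [r7c3∈{2}] r7c3 has the single candidate 2, so r7c3=2.
Step 9. [r7c9∈{3}] r7c9 has the single candidate 3, so r7c9=3.
Step 10. [r7c5∈{6}] nothing but 6 survives at r7c5 ⇒ r7c5=6.
Step 11. [r7c8∈{7}] nothing but 7 survives at r7c8 ⇒ r7c8=7.
Step 12. [r8c7∈{2}] r8c7's peers cover all but 2 ⇒ r8c7=2.
Step 13. [r4c8∈{1,2}] across row 4, 2 lands solely at r4c8 ⇒ r4c8=2.
Step 14. [r1c8∈{1,4}] across col 8, 1 lands solely at r1c8, so r1c8=1.
Step 15. [r5c2∈{3}] r5c2's peers cover all but 3, so r5c2=3.
Step 16. [r1c7∈{9}] nothing but 9 survives at r1c7, so r1c7=9.
Step 17. [r2c6∈{7,9}] in col 6, 9 fits only at r2c6 ⇒ r2c6=9.
Step 18. [r1c5∈{4}] only 4 remains possible at r1c5. So r1c5=4.
Step 19. [r4c3∈{1}] r4c3 has the single candidate 1 ⇒ r4c3=1.
Step 20. [r1c9∈{8}] nothing but 8 survives at r1c9, so r1c9=8.
Step 21. [r3c1∈{9}] r3c1 has the single candidate 9 ⇒ r3c1=9.
Step 22. [r7c4∈{9}] only 9 remains possible at r7c4 ⇒ r7c4=9.
Step 23. [r8c5∈{1}] r8c5 is down to just 1 ⇒ r8c5=1.
Step 24. [r1c6∈{6}] r1c6 has the single candidate 6. So r1c6=6.
Step 25. [r6c2∈{2}] r6c2's peers cover all but 2, so r6c2=2.
Step 26. [r5c6∈{4}] only 4 remains possible at r5c6. So r5c6=4.
Step 27. [r1c3∈{3}] nothing but 3 survives at r1c3 ⇒ r1c3=3.
Step 28. [r3c7∈{7}] r3c7 has the single candidate 7, so r3c7=7.
Step 29. [r4c7∈{5}] nothing but 5 survives at r4c7 ⇒ r4c7=5.
Step 30. [r3c8∈{4}] r3c8 has the single candidate 4. So r3c8=4.
Step 31. [r8c8∈{6}] r8c8 is down to just 6. So r8c8=6.
Step 32. [r2c4∈{7}] only 7 remains possible at r2c4 ⇒ r2c4=7.
Step 33. [r5c4∈{5}] nothing but 5 survives at r5c4 ⇒ r5c4=5.
Step 34. [r6c8∈{3}] r6c8 has the single candidate 3. So r6c8=3.
Step 35. [r5c3∈{7}] r5c3 is down to just 7, so r5c3=7.
Step 36. [r5c9∈{1}] r5c9 has the single candidate 1, so r5c9=1.
Step 37. [r6c1∈{4}] r6c1 has the single candidate 4. So r6c1=4.
Step 38. [r3c9∈{2}] r3c9's peers cover all but 2, so r3c9=2.
Step 39. [r7c2∈{8}] r7c2 is down to just 8 ⇒ r7c2=8.
Step 40. [r8c6∈{7}] r8c6 is down to just 7 ⇒ r8c6=7.
Step 41. [r9c5∈{3}] r9c5's peers cover all but 3. So r9c5=3.
Step 42. [r4c1∈{6}] r4c1's peers cover all but 6. So r4c1=6.

Answer: 5 7 3 2 4 6 9 1 8 / 2 1 4 7 8 9 3 5 6 / 9 6 8 1 5 3 7 4 2 / 6 9 1 3 7 8 5 2 4 / 8 3 7 5 2 4 6 9 1 / 4 2 5 6 9 1 8 3 7 / 1 8 2 9 6 5 4 7 3 / 3 4 9 8 1 7 2 6 5 / 7 5 6 4 3 2 1 8 9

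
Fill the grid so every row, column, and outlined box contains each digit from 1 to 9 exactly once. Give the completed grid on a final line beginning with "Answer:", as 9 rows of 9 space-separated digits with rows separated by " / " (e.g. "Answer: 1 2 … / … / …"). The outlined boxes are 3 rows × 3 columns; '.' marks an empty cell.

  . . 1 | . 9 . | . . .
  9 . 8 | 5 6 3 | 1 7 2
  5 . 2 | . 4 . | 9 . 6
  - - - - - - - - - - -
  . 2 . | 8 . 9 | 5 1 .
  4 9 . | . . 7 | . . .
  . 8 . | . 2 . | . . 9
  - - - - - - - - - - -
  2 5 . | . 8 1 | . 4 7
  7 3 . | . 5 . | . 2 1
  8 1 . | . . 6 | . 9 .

Step 1. [r9c7∈{3}] r9c7 has the single candidate 3. So r9c7=3.
Step 2. [r4c5∈{3}] nothing but 3 survives at r4c5 ⇒ r4c5=3.
Step 3. [r4c1∈{6}] r4c1 is down to just 6. So r4c1=6.
Step 4. [r3c8∈{3,8}] r3c8 is the only open cell in row 3 admitting 3, so r3c8=3.
Step 5. [r7c7∈{6}] r7c7 has the single candidate 6 ⇒ r7c7=6.
Step 6. [r8c6∈{4}] r8c6 has the single candidate 4. So r8c6=4.
Step 7. [r3c4∈{1,7}] across row 3, 1 lands solely at r3c4 ⇒ r3c4=1.
Step 8. [r1c4∈{2,7}] 7 has one home in box 2: r1c4. So r1c4=7.
Step 9. [r5c9∈{3,8}] col 9 places 3 nowhere but r5c9 ⇒ r5c9=3.
Step 10. [r1c9∈{4,5,8}] r1c9 is the only open cell in col 9 admitting 8 ⇒ r1c9=8.
Step 11. [r6c3∈{3,5,7}] in col 3, 3 fits only at r6c3 ⇒ r6c3=3.
Step 12. [r7c3∈{9}] r7c3 has the single candidate 9, so r7c3=9.
Step 13. [r6c4∈{4,6}] r6c4 is the only open cell in col 4 admitting 4. So r6c4=4.
Step 14. [r5c8∈{6,8}] 8 has one home in col 8: r5c8. So r5c8=8.
Step 15. [r1c2∈{4,6}] 6 has one home in row 1: r1c2 ⇒ r1c2=6.
Step 16. [r7c4∈{3}] nothing but 3 survives at r7c4. So r7c4=3.
Step 17. [r5c4∈{6}] only 6 remains possible at r5c4, so r5c4=6.
Step 18. [r6c8∈{6}] r6c8 has the single candidate 6 ⇒ r6c8=6.
Step 19. [r5c5∈{1}] r5c5 is down to just 1. So r5c5=1.
Step 20. [r9c5∈{7}] only 7 remains possible at r9c5. So r9c5=7.
Step 21. [r1c1∈{3}] nothing but 3 survives at r1c1 ⇒ r1c1=3.
Step 22. [r1c7∈{4}] only 4 remains possible at r1c7, so r1c7=4.
Step 23. [r8c3∈{6}] only 6 remains possible at r8c3. So r8c3=6.
Step 24. [r8c4∈{9}] r8c4's peers cover all but 9. So r8c4=9.
Step 25. [r6c1∈{1}] only 1 remains possible at r6c1 ⇒ r6c1=1.
Step 26. [r5c3∈{5}] nothing but 5 survives at r5c3. So r5c3=5.
Step 27. [r3c6∈{8}] r3c6 has the single candidate 8 ⇒ r3c6=8.
Step 28. [r6c6∈{5}] only 5 remains possible at r6c6, so r6c6=5.
Step 29. [r9c3∈{4}] r9c3 has the single candidate 4, so r9c3=4.
Step 30. [r1c8∈{5}] only 5 remains possible at r1c8. So r1c8=5.
Step 31. [r8c7∈{8}] nothing but 8 survives at r8c7 ⇒ r8c7=8.
Step 32. [r6c7∈{7}] r6c7 has the single candidate 7 ⇒ r6c7=7.
Step 33. [r4c3∈{7}] r4c3 is down to just 7, so r4c3=7.
Step 34. [r5c7∈{2}] only 2 remains possible at r5c7, so r5c7=2.
Step 35. [r4c9∈{4}] r4c9 is down to just 4. So r4c9=4.
Step 36. [r3c2∈{7}] r3c2's peers cover all but 7. So r3c2=7.
Step 37. [r9c9∈{5}] nothing but 5 survives at r9c9 ⇒ r9c9=5.
Step 38. [r1c6∈{2}] r1c6 has the single candidate 2, so r1c6=2.
Step 39. [r9c4∈{2}] r9c4 is down to just 2 ⇒ r9c4=2.
Step 40. [r2c2∈{4}] only 4 remains possible at r2c2, so r2c2=4.

Answer: 3 6 1 7 9 2 4 5 8 / 9 4 8 5 6 3 1 7 2 / 5 7 2 1 4 8 9 3 6 / 6 2 7 8 3 9 5 1 4 / 4 9 5 6 1 7 2 8 3 / 1 8 3 4 2 5 7 6 9 / 2 5 9 3 8 1 6 4 7 / 7 3 6 9 5 4 8 2 1 / 8 1 4 2 7 6 3 9 5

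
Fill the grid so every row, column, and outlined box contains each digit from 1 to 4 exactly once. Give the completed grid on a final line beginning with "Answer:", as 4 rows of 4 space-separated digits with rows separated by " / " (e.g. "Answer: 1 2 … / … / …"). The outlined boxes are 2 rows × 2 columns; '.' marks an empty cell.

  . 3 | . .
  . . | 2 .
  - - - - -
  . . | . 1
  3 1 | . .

Step 1. [r2c2∈{4}] r2c2 has the single candidate 4, so r2c2=4.
Step 2. [r4c3∈{4}] r4c3's peers cover all but 4 ⇒ r4c3=4.
Step 3. [r1c1∈{1,2}] r1c1 is the only open cell in row 1 admitting 2, so r1c1=2.
Step 4. [r1c3∈{1}] r1c3 is down to just 1. So r1c3=1.
Step 5. [r4c4∈{2}] r4c4's peers cover all but 2. So r4c4=2.
Step 6. [r3c3∈{3}] only 3 remains possible at r3c3 ⇒ r3c3=3.
Step 7. [r2c1∈{1}] r2c1 has the single candidate 1 ⇒ r2c1=1.
Step 8. [r2c4∈{3}] r2c4 has the single candidate 3, so r2c4=3.
Step 9. [r1c4∈{4}] r1c4 has the single candidate 4 ⇒ r1c4=4.
Step 10. [r3c2∈{2}] r3c2 is down to just 2. So r3c2=2.
Step 11. [r3c1∈{4}] r3c1 has the single candidate 4. So r3c1=4.

Answer: 2 3 1 4 / 1 4 2 3 / 4 2 3 1 / 3 1 4 2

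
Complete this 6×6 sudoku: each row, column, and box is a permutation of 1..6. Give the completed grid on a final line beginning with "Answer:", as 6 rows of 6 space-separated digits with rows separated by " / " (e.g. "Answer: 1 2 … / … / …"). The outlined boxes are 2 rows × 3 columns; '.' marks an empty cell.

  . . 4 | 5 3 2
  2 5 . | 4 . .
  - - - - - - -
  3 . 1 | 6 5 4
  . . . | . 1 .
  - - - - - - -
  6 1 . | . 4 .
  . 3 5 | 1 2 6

Step 1. [r4c4∈{2,3}] across col 4, 2 lands solely at r4c4 ⇒ r4c4=2.
Step 2. [r4c3∈{6}] nothing but 6 survives at r4c3 ⇒ r4c3=6.
Step 3. [r5c6∈{3,5}] in row 5, 5 fits only at r5c6 ⇒ r5c6=5.
Step 4. [r4c1∈{4,5}] 5 has one home in row 4: r4c1 ⇒ r4c1=5.
Step 5. [r6c1∈{4}] r6c1 is down to just 4. So r6c1=4.
Step 6. [r4c2∈{4}] r4c2 has the single candidate 4, so r4c2=4.
Step 7. [r5c4∈{3}] r5c4's peers cover all but 3. So r5c4=3.
Step 8. [r4c6∈{3}] r4c6's peers cover all but 3. So r4c6=3.
Step 9. [r1c2∈{6}] r1c2 has the single candidate 6. So r1c2=6.
Step 10. [r1c1∈{1}] nothing but 1 survives at r1c1. So r1c1=1.
Step 11. [r2c5∈{6}] only 6 remains possible at r2c5 ⇒ r2c5=6.
Step 12. [r2c6∈{1}] r2c6 has the single candidate 1. So r2c6=1.
Step 13. [r3c2∈{2}] r3c2's peers cover all but 2, so r3c2=2.
Step 14. [r5c3∈{2}] r5c3 has the single candidate 2 ⇒ r5c3=2.
Step 15. [r2c3∈{3}] r2c3 has the single candidate 3 ⇒ r2c3=3.

Answer: 1 6 4 5 3 2 / 2 5 3 4 6 1 / 3 2 1 6 5 4 / 5 4 6 2 1 3 / 6 1 2 3 4 5 / 4 3 5 1 2 6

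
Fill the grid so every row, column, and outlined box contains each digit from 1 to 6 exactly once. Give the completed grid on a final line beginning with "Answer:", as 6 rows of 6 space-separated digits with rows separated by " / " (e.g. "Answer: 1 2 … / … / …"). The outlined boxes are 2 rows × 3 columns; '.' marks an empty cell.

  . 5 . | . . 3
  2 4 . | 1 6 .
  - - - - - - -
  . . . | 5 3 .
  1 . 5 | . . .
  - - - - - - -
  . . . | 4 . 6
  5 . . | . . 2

Step 1. [r6c3∈{1,3,4,6}] row 6 places 4 nowhere but r6c3, so r6c3=4.
Step 2. [r4c2∈{2,3,6}] across row 4, 3 lands solely at r4c2 ⇒ r4c2=3.
Step 3. [r6c5∈{1}] only 1 remains possible at r6c5 ⇒ r6c5=1.
Step 4. [r4c6∈{4}] only 4 remains possible at r4c6 ⇒ r4c6=4.
Step 5. [r1c3∈{1,6}] 1 has one home in row 1: r1c3 ⇒ r1c3=1.
Step 6. [r3c3∈{2,6}] 6 has one home in col 3: r3c3 ⇒ r3c3=6.
Step 7. [r1c4∈{2}] only 2 remains possible at r1c4. So r1c4=2.
Step 8. [r5c3∈{2,3}] across col 3, 2 lands solely at r5c3 ⇒ r5c3=2.
Step 9. [r3c6∈{1}] only 1 remains possible at r3c6 ⇒ r3c6=1.
Step 10. [r6c2∈{6}] r6c2's peers cover all but 6, so r6c2=6.
Step 11. [r5c2∈{1}] only 1 remains possible at r5c2. So r5c2=1.
Step 12. [r3c2∈{2}] r3c2 is down to just 2. So r3c2=2.
Step 13. [r2c6∈{5}] r2c6's peers cover all but 5, so r2c6=5.
Step 14. [r5c5∈{5}] nothing but 5 survives at r5c5 ⇒ r5c5=5.
Step 15. [r2c3∈{3}] nothing but 3 survives at r2c3, so r2c3=3.
Step 16. [r3c1∈{4}] r3c1 has the single candidate 4. So r3c1=4.
Step 17. [r1c5∈{4}] r1c5's peers cover all but 4. So r1c5=4.
Step 18. [r5c1∈{3}] r5c1 has the single candidate 3 ⇒ r5c1=3.
Step 19. [r4c4∈{6}] r4c4 has the single candidate 6, so r4c4=6.
Step 20. [r4c5∈{2}] r4c5 is down to just 2, so r4c5=2.
Step 21. [r6c4∈{3}] only 3 remains possible at r6c4. So r6c4=3.
Step 22. [r1c1∈{6}] r1c1's peers cover all but 6. So r1c1=6.

Answer: 6 5 1 2 4 3 / 2 4 3 1 6 5 / 4 2 6 5 3 1 / 1 3 5 6 2 4 / 3 1 2 4 5 6 / 5 6 4 3 1 2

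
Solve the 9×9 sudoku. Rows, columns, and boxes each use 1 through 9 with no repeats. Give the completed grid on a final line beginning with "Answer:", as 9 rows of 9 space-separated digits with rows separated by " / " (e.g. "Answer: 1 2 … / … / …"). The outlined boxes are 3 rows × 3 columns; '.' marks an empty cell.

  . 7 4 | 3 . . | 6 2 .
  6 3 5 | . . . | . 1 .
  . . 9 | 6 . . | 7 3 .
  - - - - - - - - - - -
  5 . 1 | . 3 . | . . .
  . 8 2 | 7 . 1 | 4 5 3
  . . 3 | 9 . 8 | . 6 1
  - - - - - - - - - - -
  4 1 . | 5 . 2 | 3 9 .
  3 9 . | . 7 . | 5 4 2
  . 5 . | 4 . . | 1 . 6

Step 1. [r6c5∈{2,4,5}] row 6 places 5 nowhere but r6c5 ⇒ r6c5=5.
Step 2. [r4c6∈{4,6}] across box 5, 4 lands solely at r4c6, so r4c6=4.
Step 3. [r9c1∈{2,7,8}] in row 9, 2 fits only at r9c1. So r9c1=2.
Step 4. [r4c4∈{2}] only 2 remains possible at r4c4, so r4c4=2.
Step 5. [r2c4∈{8}] only 8 remains possible at r2c4, so r2c4=8.
Step 6. [r2c7∈{9}] only 9 remains possible at r2c7, so r2c7=9.
Step 7. [r8c3∈{6,8}] r8c3 is the only open cell in row 8 admitting 8, so r8c3=8.
Step 8. [r3c6∈{5}] only 5 remains possible at r3c6 ⇒ r3c6=5.
Step 9. [r1c6∈{9}] r1c6 is down to just 9. So r1c6=9.
Step 10. [r9c3∈{7}] r9c3's peers cover all but 7 ⇒ r9c3=7.
Step 11. [r9c8∈{8}] r9c8 has the single candidate 8 ⇒ r9c8=8.
Step 12. [r4c9∈{7,8,9}] row 4 places 9 nowhere but r4c9, so r4c9=9.
Step 13. [r2c9∈{4}] r2c9 is down to just 4, so r2c9=4.
Step 14. [r3c9∈{8}] only 8 remains possible at r3c9, so r3c9=8.
Step 15. [r3c1∈{1}] r3c1 has the single candidate 1. So r3c1=1.
Step 16. [r8c6∈{6}] r8c6 is down to just 6. So r8c6=6.
Step 17. [r2c5∈{2}] only 2 remains possible at r2c5. So r2c5=2.
Step 18. [r6c7∈{2}] nothing but 2 survives at r6c7. So r6c7=2.
Step 19. [r7c5∈{8}] only 8 remains possible at r7c5. So r7c5=8.
Step 20. [r3c2∈{2}] only 2 remains possible at r3c2, so r3c2=2.
Step 21. [r1c5∈{1}] nothing but 1 survives at r1c5. So r1c5=1.
Step 22. [r4c2∈{6}] r4c2 has the single candidate 6. So r4c2=6.
Step 23. [r8c4∈{1}] r8c4 has the single candidate 1, so r8c4=1.
Step 24. [r1c1∈{8}] nothing but 8 survives at r1c1, so r1c1=8.
Step 25. [r5c1∈{9}] only 9 remains possible at r5c1 ⇒ r5c1=9.
Step 26. [r4c7∈{8}] only 8 remains possible at r4c7, so r4c7=8.
Step 27. [r9c6∈{3}] r9c6 has the single candidate 3 ⇒ r9c6=3.
Step 28. [r6c1∈{7}] r6c1's peers cover all but 7 ⇒ r6c1=7.
Step 29. [r9c5∈{9}] r9c5's peers cover all but 9 ⇒ r9c5=9.
Step 30. [r6c2∈{4}] nothing but 4 survives at r6c2, so r6c2=4.
Step 31. [r2c6∈{7}] only 7 remains possible at r2c6 ⇒ r2c6=7.
Step 32. [r7c3∈{6}] r7c3's peers cover all but 6. So r7c3=6.
Step 33. [r7c9∈{7}] r7c9 is down to just 7, so r7c9=7.
Step 34. [r3c5∈{4}] r3c5 is down to just 4 ⇒ r3c5=4.
Step 35. [r1c9∈{5}] r1c9's peers cover all but 5, so r1c9=5.
Step 36. [r5c5∈{6}] only 6 remains possible at r5c5. So r5c5=6.
Step 37. [r4c8∈{7}] nothing but 7 survives at r4c8 ⇒ r4c8=7.

Answer: 8 7 4 3 1 9 6 2 5 / 6 3 5 8 2 7 9 1 4 / 1 2 9 6 4 5 7 3 8 / 5 6 1 2 3 4 8 7 9 / 9 8 2 7 6 1 4 5 3 / 7 4 3 9 5 8 2 6 1 / 4 1 6 5 8 2 3 9 7 / 3 9 8 1 7 6 5 4 2 / 2 5 7 4 9 3 1 8 6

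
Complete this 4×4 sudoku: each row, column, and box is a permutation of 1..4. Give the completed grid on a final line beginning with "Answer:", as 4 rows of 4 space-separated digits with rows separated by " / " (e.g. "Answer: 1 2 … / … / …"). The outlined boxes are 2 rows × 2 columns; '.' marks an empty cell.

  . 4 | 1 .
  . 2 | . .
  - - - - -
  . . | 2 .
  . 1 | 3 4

Step 1. [r1c1∈{3}] only 3 remains possible at r1c1. So r1c1=3.
Step 2. [r3c4∈{1}] r3c4's peers cover all but 1, so r3c4=1.
Step 3. [r3c1∈{4}] only 4 remains possible at r3c1, so r3c1=4.
Step 4. [r2c1∈{1}] r2c1's peers cover all but 1. So r2c1=1.
Step 5. [r3c2∈{3}] r3c2 is down to just 3 ⇒ r3c2=3.
Step 6. [r2c4∈{3}] r2c4 is down to just 3. So r2c4=3.
Step 7. [r4c1∈{2}] r4c1's peers cover all but 2. So r4c1=2.
Step 8. [r2c3∈{4}] only 4 remains possible at r2c3, so r2c3=4.
Step 9. [r1c4∈{2}] nothing but 2 survives at r1c4, so r1c4=2.

Answer: 3 4 1 2 / 1 2 4 3 / 4 3 2 1 / 2 1 3 4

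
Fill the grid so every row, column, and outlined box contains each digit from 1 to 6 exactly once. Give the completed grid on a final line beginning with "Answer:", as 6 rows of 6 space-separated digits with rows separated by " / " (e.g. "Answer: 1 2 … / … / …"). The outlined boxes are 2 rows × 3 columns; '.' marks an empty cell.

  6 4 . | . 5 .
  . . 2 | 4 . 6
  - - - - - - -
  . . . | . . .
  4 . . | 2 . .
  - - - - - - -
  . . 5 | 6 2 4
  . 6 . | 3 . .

Step 1. [r6c5∈{1}] r6c5 is down to just 1 ⇒ r6c5=1.
Step 2. [r2c5∈{3}] only 3 remains possible at r2c5, so r2c5=3.
Step 3. [r3c4∈{1,5}] across col 4, 5 lands solely at r3c4. So r3c4=5.
Step 4. [r4c2∈{1,3,5}] in row 4, 5 fits only at r4c2. So r4c2=5.
Step 5. [r2c2∈{1}] nothing but 1 survives at r2c2, so r2c2=1.
Step 6. [r5c2∈{3}] r5c2's peers cover all but 3. So r5c2=3.
Step 7. [r3c1∈{1,2,3}] 3 has one home in col 1: r3c1. So r3c1=3.
Step 8. [r3c6∈{1}] r3c6 is down to just 1 ⇒ r3c6=1.
Step 9. [r4c5∈{6}] r4c5's peers cover all but 6, so r4c5=6.
Step 10. [r6c3∈{4}] r6c3 is down to just 4 ⇒ r6c3=4.
Step 11. [r6c1∈{2}] r6c1 is down to just 2, so r6c1=2.
Step 12. [r6c6∈{5}] nothing but 5 survives at r6c6 ⇒ r6c6=5.
Step 13. [r3c2∈{2}] r3c2's peers cover all but 2. So r3c2=2.
Step 14. [r3c5∈{4}] r3c5's peers cover all but 4 ⇒ r3c5=4.
Step 15. [r3c3∈{6}] r3c3 is down to just 6. So r3c3=6.
Step 16. [r1c6∈{2}] r1c6 has the single candidate 2. So r1c6=2.
Step 17. [r1c4∈{1}] nothing but 1 survives at r1c4, so r1c4=1.
Step 18. [r2c1∈{5}] r2c1 is down to just 5 ⇒ r2c1=5.
Step 19. [r4c3∈{1}] nothing but 1 survives at r4c3. So r4c3=1.
Step 20. [r1c3∈{3}] r1c3's peers cover all but 3 ⇒ r1c3=3.
Step 21. [r5c1∈{1}] r5c1 is down to just 1 ⇒ r5c1=1.
Step 22. [r4c6∈{3}] r4c6 has the single candidate 3. So r4c6=3.

Answer: 6 4 3 1 5 2 / 5 1 2 4 3 6 / 3 2 6 5 4 1 / 4 5 1 2 6 3 / 1 3 5 6 2 4 / 2 6 4 3 1 5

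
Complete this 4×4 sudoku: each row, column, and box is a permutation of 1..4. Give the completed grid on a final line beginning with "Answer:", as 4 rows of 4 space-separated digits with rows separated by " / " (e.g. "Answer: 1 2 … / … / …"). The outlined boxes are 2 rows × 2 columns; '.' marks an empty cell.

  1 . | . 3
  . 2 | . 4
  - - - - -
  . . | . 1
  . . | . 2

Step 1. [r2c1∈{3}] r2c1 has the single candidate 3 ⇒ r2c1=3.
Step 2. [r4c1∈{4}] nothing but 4 survives at r4c1. So r4c1=4.
Step 3. [r4c3∈{3}] only 3 remains possible at r4c3. So r4c3=3.
Step 4. [r3c3∈{4}] r3c3 has the single candidate 4. So r3c3=4.
Step 5. [r3c1∈{2}] r3c1's peers cover all but 2. So r3c1=2.
Step 6. [r4c2∈{1}] r4c2 has the single candidate 1, so r4c2=1.
Step 7. [r1c3∈{2}] r1c3's peers cover all but 2. So r1c3=2.
Step 8. [r2c3∈{1}] r2c3 has the single candidate 1. So r2c3=1.
Step 9. [r3c2∈{3}] r3c2 is down to just 3. So r3c2=3.
Step 10. [r1c2∈{4}] nothing but 4 survives at r1c2. So r1c2=4.

Answer: 1 4 2 3 / 3 2 1 4 / 2 3 4 1 / 4 1 3 2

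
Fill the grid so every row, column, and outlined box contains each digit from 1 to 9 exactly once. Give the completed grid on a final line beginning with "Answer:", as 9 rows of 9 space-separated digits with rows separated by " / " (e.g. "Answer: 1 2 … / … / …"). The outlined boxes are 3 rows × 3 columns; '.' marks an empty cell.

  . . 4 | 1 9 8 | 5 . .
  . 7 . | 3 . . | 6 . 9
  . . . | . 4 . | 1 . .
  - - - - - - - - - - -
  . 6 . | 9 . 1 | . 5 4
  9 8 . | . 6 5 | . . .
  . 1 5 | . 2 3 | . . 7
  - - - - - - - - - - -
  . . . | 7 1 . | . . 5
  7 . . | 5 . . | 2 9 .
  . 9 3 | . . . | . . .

Step 1. [r2c6∈{2}] only 2 remains possible at r2c6, so r2c6=2.
Step 2. [r9c5∈{8}] nothing but 8 survives at r9c5 ⇒ r9c5=8.
Step 3. [r1c1∈{2,3,6}] in row 1, 6 fits only at r1c1. So r1c1=6.
Step 4. [r9c1∈{1,2,4,5}] across row 9, 5 lands solely at r9c1 ⇒ r9c1=5.
Step 5. [r4c7∈{3,8}] in row 4, 8 fits only at r4c7. So r4c7=8.
Step 6. [r1c8∈{2,3,7}] in row 1, 7 fits only at r1c8, so r1c8=7.
Step 7. [r8c3∈{1,6,8}] across box 7, 1 lands solely at r8c3, so r8c3=1.
Step 8. [r2c3∈{8}] r2c3's peers cover all but 8, so r2c3=8.
Step 9. [r8c9∈{3,6,8}] across row 8, 8 lands solely at r8c9, so r8c9=8.
Step 10. [r9c9∈{1,6}] 6 has one home in col 9: r9c9. So r9c9=6.
Step 11. [r9c6∈{4}] r9c6's peers cover all but 4. So r9c6=4.
Step 12. [r7c7∈{3,4}] 4 has one home in col 7: r7c7. So r7c7=4.
Step 13. [r7c2∈{2}] only 2 remains possible at r7c2 ⇒ r7c2=2.
Step 14. [r1c9∈{2,3}] across row 1, 2 lands solely at r1c9 ⇒ r1c9=2.
Step 15. [r3c9∈{3}] nothing but 3 survives at r3c9, so r3c9=3.
Step 16. [r5c8∈{1,2,3}] across col 8, 2 lands solely at r5c8 ⇒ r5c8=2.
Step 17. [r8c6∈{6}] nothing but 6 survives at r8c6. So r8c6=6.
Step 18. [r3c1∈{2}] r3c1's peers cover all but 2, so r3c1=2.
Step 19. [r6c4∈{4,8}] in row 6, 8 fits only at r6c4 ⇒ r6c4=8.
Step 20. [r5c3∈{7}] nothing but 7 survives at r5c3. So r5c3=7.
Step 21. [r7c6∈{9}] nothing but 9 survives at r7c6, so r7c6=9.
Step 22. [r3c4∈{6}] nothing but 6 survives at r3c4 ⇒ r3c4=6.
Step 23. [r6c8∈{6}] r6c8 is down to just 6 ⇒ r6c8=6.
Step 24. [r9c8∈{1}] r9c8 has the single candidate 1. So r9c8=1.
Step 25. [r1c2∈{3}] r1c2 is down to just 3. So r1c2=3.
Step 26. [r3c2∈{5}] only 5 remains possible at r3c2, so r3c2=5.
Step 27. [r2c1∈{1}] r2c1's peers cover all but 1 ⇒ r2c1=1.
Step 28. [r8c5∈{3}] r8c5's peers cover all but 3 ⇒ r8c5=3.
Step 29. [r7c3∈{6}] r7c3 has the single candidate 6. So r7c3=6.
Step 30. [r9c4∈{2}] r9c4's peers cover all but 2, so r9c4=2.
Step 31. [r5c9∈{1}] only 1 remains possible at r5c9. So r5c9=1.
Step 32. [r4c3∈{2}] only 2 remains possible at r4c3 ⇒ r4c3=2.
Step 33. [r4c5∈{7}] nothing but 7 survives at r4c5. So r4c5=7.
Step 34. [r2c8∈{4}] r2c8 has the single candidate 4, so r2c8=4.
Step 35. [r2c5∈{5}] nothing but 5 survives at r2c5. So r2c5=5.
Step 36. [r5c4∈{4}] r5c4's peers cover all but 4 ⇒ r5c4=4.
Step 37. [r3c3∈{9}] only 9 remains possible at r3c3 ⇒ r3c3=9.
Step 38. [r3c6∈{7}] only 7 remains possible at r3c6 ⇒ r3c6=7.
Step 39. [r9c7∈{7}] r9c7 is down to just 7, so r9c7=7.
Step 40. [r5c7∈{3}] only 3 remains possible at r5c7, so r5c7=3.
Step 41. [r6c1∈{4}] r6c1 has the single candidate 4. So r6c1=4.
Step 42. [r8c2∈{4}] r8c2 has the single candidate 4. So r8c2=4.
Step 43. [r3c8∈{8}] only 8 remains possible at r3c8. So r3c8=8.
Step 44. [r4c1∈{3}] r4c1 is down to just 3. So r4c1=3.
Step 45. [r6c7∈{9}] only 9 remains possible at r6c7 ⇒ r6c7=9.
Step 46. [r7c1∈{8}] r7c1's peers cover all but 8 ⇒ r7c1=8.
Step 47. [r7c8∈{3}] r7c8 is down to just 3. So r7c8=3.

Answer: 6 3 4 1 9 8 5 7 2 / 1 7 8 3 5 2 6 4 9 / 2 5 9 6 4 7 1 8 3 / 3 6 2 9 7 1 8 5 4 / 9 8 7 4 6 5 3 2 1 / 4 1 5 8 2 3 9 6 7 / 8 2 6 7 1 9 4 3 5 / 7 4 1 5 3 6 2 9 8 / 5 9 3 2 8 4 7 1 6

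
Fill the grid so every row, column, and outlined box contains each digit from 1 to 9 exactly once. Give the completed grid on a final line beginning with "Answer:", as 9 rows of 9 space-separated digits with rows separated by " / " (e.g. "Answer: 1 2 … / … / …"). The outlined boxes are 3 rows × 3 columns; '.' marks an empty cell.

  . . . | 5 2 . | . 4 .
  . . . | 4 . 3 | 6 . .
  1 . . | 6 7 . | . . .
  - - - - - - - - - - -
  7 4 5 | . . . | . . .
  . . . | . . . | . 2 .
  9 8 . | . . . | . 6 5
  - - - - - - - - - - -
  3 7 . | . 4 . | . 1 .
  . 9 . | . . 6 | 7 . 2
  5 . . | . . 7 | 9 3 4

Step 1. [r6c3∈{1,2,3}] box 4 places 2 nowhere but r6c3. So r6c3=2.
Step 2. [r5c9∈{1,3,7,8,9}] 7 has one home in box 6: r5c9 ⇒ r5c9=7.
Step 3. [r1c3∈{3,6,7,8,9}] row 1 places 7 nowhere but r1c3. So r1c3=7.
Step 4. [r4c5∈{1,3,6,8,9}] across row 4, 6 lands solely at r4c5. So r4c5=6.
Step 5. [r9c2∈{1,2,6}] across box 7, 2 lands solely at r9c2. So r9c2=2.
Step 6. [r5c2∈{1,3,6}] 1 has one home in col 2: r5c2. So r5c2=1.
Step 7. [r5c3∈{3,6}] r5c3 is the only open cell in box 4 admitting 3 ⇒ r5c3=3.
Step 8. [r3c7∈{2,3,5,8}] in row 3, 2 fits only at r3c7. So r3c7=2.
Step 9. [r7c7∈{5,8}] r7c7 is the only open cell in col 7 admitting 5 ⇒ r7c7=5.
Step 10. [r8c8∈{8}] only 8 remains possible at r8c8. So r8c8=8.
Step 11. [r4c8∈{9}] nothing but 9 survives at r4c8. So r4c8=9.
Step 12. [r5c6∈{4,5,8,9}] col 6 places 5 nowhere but r5c6. So r5c6=5.
Step 13. [r3c3∈{4,8,9}] r3c3 is the only open cell in row 3 admitting 4 ⇒ r3c3=4.
Step 14. [r9c3∈{1,6,8}] row 9 places 6 nowhere but r9c3. So r9c3=6.
Step 15. [r7c3∈{8}] r7c3 is down to just 8 ⇒ r7c3=8.
Step 16. [r6c6∈{1,4}] r6c6 is the only open cell in col 6 admitting 4, so r6c6=4.
Step 17. [r6c4∈{1,3,7}] r6c4 is the only open cell in row 6 admitting 7. So r6c4=7.
Step 18. [r8c3∈{1}] r8c3's peers cover all but 1. So r8c3=1.
Step 19. [r2c2∈{5}] nothing but 5 survives at r2c2 ⇒ r2c2=5.
Step 20. [r2c3∈{9}] only 9 remains possible at r2c3, so r2c3=9.
Step 21. [r5c5∈{8,9}] across col 5, 9 lands solely at r5c5. So r5c5=9.
Step 22. [r5c4∈{8}] r5c4's peers cover all but 8 ⇒ r5c4=8.
Step 23. [r7c4∈{2,9}] across col 4, 9 lands solely at r7c4, so r7c4=9.
Step 24. [r4c4∈{1,2,3}] col 4 places 2 nowhere but r4c4, so r4c4=2.
Step 25. [r4c6∈{1}] nothing but 1 survives at r4c6. So r4c6=1.
Step 26. [r2c5∈{1,8}] across box 2, 1 lands solely at r2c5. So r2c5=1.
Step 27. [r2c9∈{8}] nothing but 8 survives at r2c9 ⇒ r2c9=8.
Step 28. [r4c9∈{3}] only 3 remains possible at r4c9, so r4c9=3.
Step 29. [r1c2∈{3,6}] across col 2, 6 lands solely at r1c2, so r1c2=6.
Step 30. [r3c6∈{8,9}] across row 3, 8 lands solely at r3c6. So r3c6=8.
Step 31. [r1c9∈{1,9}] across col 9, 1 lands solely at r1c9, so r1c9=1.
Step 32. [r6c5∈{3}] nothing but 3 survives at r6c5 ⇒ r6c5=3.
Step 33. [r4c7∈{8}] r4c7 is down to just 8. So r4c7=8.
Step 34. [r8c5∈{5}] r8c5 has the single candidate 5, so r8c5=5.
Step 35. [r7c6∈{2}] only 2 remains possible at r7c6 ⇒ r7c6=2.
Step 36. [r8c4∈{3}] r8c4 has the single candidate 3 ⇒ r8c4=3.
Step 37. [r1c1∈{8}] r1c1 is down to just 8 ⇒ r1c1=8.
Step 38. [r3c2∈{3}] only 3 remains possible at r3c2 ⇒ r3c2=3.
Step 39. [r3c8∈{5}] only 5 remains possible at r3c8 ⇒ r3c8=5.
Step 40. [r9c4∈{1}] nothing but 1 survives at r9c4 ⇒ r9c4=1.
Step 41. [r5c1∈{6}] r5c1 has the single candidate 6 ⇒ r5c1=6.
Step 42. [r6c7∈{1}] nothing but 1 survives at r6c7, so r6c7=1.
Step 43. [r9c5∈{8}] r9c5 has the single candidate 8. So r9c5=8.
Step 44. [r5c7∈{4}] only 4 remains possible at r5c7, so r5c7=4.
Step 45. [r1c6∈{9}] r1c6 has the single candidate 9. So r1c6=9.
Step 46. [r8c1∈{4}] r8c1's peers cover all but 4 ⇒ r8c1=4.
Step 47. [r1c7∈{3}] only 3 remains possible at r1c7 ⇒ r1c7=3.
Step 48. [r2c8∈{7}] r2c8's peers cover all but 7 ⇒ r2c8=7.
Step 49. [r2c1∈{2}] r2c1 has the single candidate 2 ⇒ r2c1=2.
Step 50. [r7c9∈{6}] r7c9 is down to just 6 ⇒ r7c9=6.
Step 51. [r3c9∈{9}] r3c9 is down to just 9 ⇒ r3c9=9.

Answer: 8 6 7 5 2 9 3 4 1 / 2 5 9 4 1 3 6 7 8 / 1 3 4 6 7 8 2 5 9 / 7 4 5 2 6 1 8 9 3 / 6 1 3 8 9 5 4 2 7 / 9 8 2 7 3 4 1 6 5 / 3 7 8 9 4 2 5 1 6 / 4 9 1 3 5 6 7 8 2 / 5 2 6 1 8 7 9 3 4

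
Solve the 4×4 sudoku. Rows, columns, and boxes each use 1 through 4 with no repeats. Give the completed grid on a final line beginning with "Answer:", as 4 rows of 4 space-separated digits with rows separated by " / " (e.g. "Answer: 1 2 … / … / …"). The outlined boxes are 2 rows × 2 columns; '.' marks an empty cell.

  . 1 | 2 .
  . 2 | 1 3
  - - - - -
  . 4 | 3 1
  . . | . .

Step 1. [r1c1∈{3,4}] r1c1 is the only open cell in row 1 admitting 3 ⇒ r1c1=3.
Step 2. [r4c4∈{2,4}] r4c4 is the only open cell in col 4 admitting 2, so r4c4=2.
Step 3. [r4c1∈{1}] r4c1 has the single candidate 1 ⇒ r4c1=1.
Step 4. [r3c1∈{2}] only 2 remains possible at r3c1 ⇒ r3c1=2.
Step 5. [r4c3∈{4}] nothing but 4 survives at r4c3. So r4c3=4.
Step 6. [r4c2∈{3}] nothing but 3 survives at r4c2 ⇒ r4c2=3.
Step 7. [r1c4∈{4}] r1c4's peers cover all but 4, so r1c4=4.
Step 8. [r2c1∈{4}] only 4 remains possible at r2c1. So r2c1=4.

Answer: 3 1 2 4 / 4 2 1 3 / 2 4 3 1 / 1 3 4 2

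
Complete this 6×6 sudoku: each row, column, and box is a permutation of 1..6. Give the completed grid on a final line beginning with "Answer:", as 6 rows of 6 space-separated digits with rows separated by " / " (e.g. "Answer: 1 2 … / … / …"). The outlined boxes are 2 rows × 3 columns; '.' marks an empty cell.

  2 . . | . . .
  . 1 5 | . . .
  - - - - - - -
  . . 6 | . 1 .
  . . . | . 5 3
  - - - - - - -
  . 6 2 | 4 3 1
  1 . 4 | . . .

Step 1. [r3c4∈{2}] r3c4 is down to just 2, so r3c4=2.
Step 2. [r2c1∈{3,4,6}] across col 1, 6 lands solely at r2c1, so r2c1=6.
Step 3. [r1c2∈{3,4}] across box 1, 4 lands solely at r1c2, so r1c2=4.
Step 4. [r1c5∈{6}] only 6 remains possible at r1c5, so r1c5=6.
Step 5. [r6c6∈{2,5,6}] 6 has one home in col 6: r6c6. So r6c6=6.
Step 6. [r3c1∈{3,4,5}] 3 has one home in col 1: r3c1. So r3c1=3.
Step 7. [r6c4∈{5}] only 5 remains possible at r6c4 ⇒ r6c4=5.
Step 8. [r2c5∈{2,4}] across col 5, 4 lands solely at r2c5, so r2c5=4.
Step 9. [r2c4∈{3}] r2c4 is down to just 3, so r2c4=3.
Step 10. [r1c4∈{1}] r1c4 is down to just 1. So r1c4=1.
Step 11. [r3c6∈{4}] r3c6 is down to just 4 ⇒ r3c6=4.
Step 12. [r4c1∈{4}] nothing but 4 survives at r4c1 ⇒ r4c1=4.
Step 13. [r2c6∈{2}] nothing but 2 survives at r2c6. So r2c6=2.
Step 14. [r1c3∈{3}] r1c3's peers cover all but 3. So r1c3=3.
Step 15. [r4c4∈{6}] only 6 remains possible at r4c4 ⇒ r4c4=6.
Step 16. [r5c1∈{5}] r5c1's peers cover all but 5. So r5c1=5.
Step 17. [r3c2∈{5}] only 5 remains possible at r3c2, so r3c2=5.
Step 18. [r1c6∈{5}] r1c6 has the single candidate 5 ⇒ r1c6=5.
Step 19. [r6c5∈{2}] r6c5 has the single candidate 2, so r6c5=2.
Step 20. [r4c2∈{2}] r4c2 is down to just 2 ⇒ r4c2=2.
Step 21. [r6c2∈{3}] r6c2's peers cover all but 3, so r6c2=3.
Step 22. [r4c3∈{1}] r4c3 has the single candidate 1. So r4c3=1.

Answer: 2 4 3 1 6 5 / 6 1 5 3 4 2 / 3 5 6 2 1 4 / 4 2 1 6 5 3 / 5 6 2 4 3 1 / 1 3 4 5 2 6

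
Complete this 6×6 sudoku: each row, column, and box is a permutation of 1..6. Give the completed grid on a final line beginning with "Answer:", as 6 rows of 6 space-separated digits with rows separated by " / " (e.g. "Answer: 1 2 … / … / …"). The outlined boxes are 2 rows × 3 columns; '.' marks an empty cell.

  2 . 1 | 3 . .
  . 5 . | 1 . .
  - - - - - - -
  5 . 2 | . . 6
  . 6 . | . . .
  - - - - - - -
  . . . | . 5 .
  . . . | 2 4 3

Step 1. [r1c2∈{4}] nothing but 4 survives at r1c2 ⇒ r1c2=4.
Step 2. [r6c2∈{1}] r6c2 has the single candidate 1, so r6c2=1.
Step 3. [r6c1∈{6}] r6c1 is down to just 6, so r6c1=6.
Step 4. [r4c1∈{1,3,4}] r4c1 is the only open cell in col 1 admitting 1, so r4c1=1.
Step 5. [r4c3∈{3,4}] r4c3 is the only open cell in box 3 admitting 4, so r4c3=4.
Step 6. [r5c3∈{3}] r5c3 is down to just 3, so r5c3=3.
Step 7. [r4c5∈{2,3}] across row 4, 3 lands solely at r4c5. So r4c5=3.
Step 8. [r4c6∈{2,5}] row 4 places 2 nowhere but r4c6 ⇒ r4c6=2.
Step 9. [r2c5∈{2,6}] in row 2, 2 fits only at r2c5, so r2c5=2.
Step 10. [r5c1∈{4}] r5c1 is down to just 4 ⇒ r5c1=4.
Step 11. [r5c4∈{6}] r5c4's peers cover all but 6 ⇒ r5c4=6.
Step 12. [r5c6∈{1}] r5c6 has the single candidate 1. So r5c6=1.
Step 13. [r2c3∈{6}] r2c3 is down to just 6. So r2c3=6.
Step 14. [r4c4∈{5}] r4c4 has the single candidate 5. So r4c4=5.
Step 15. [r2c1∈{3}] only 3 remains possible at r2c1. So r2c1=3.
Step 16. [r2c6∈{4}] r2c6 has the single candidate 4, so r2c6=4.
Step 17. [r6c3∈{5}] r6c3's peers cover all but 5, so r6c3=5.
Step 18. [r3c5∈{1}] only 1 remains possible at r3c5 ⇒ r3c5=1.
Step 19. [r3c4∈{4}] r3c4 has the single candidate 4 ⇒ r3c4=4.
Step 20. [r1c6∈{5}] nothing but 5 survives at r1c6. So r1c6=5.
Step 21. [r5c2∈{2}] nothing but 2 survives at r5c2 ⇒ r5c2=2.
Step 22. [r3c2∈{3}] r3c2 has the single candidate 3 ⇒ r3c2=3.
Step 23. [r1c5∈{6}] r1c5 has the single candidate 6. So r1c5=6.

Answer: 2 4 1 3 6 5 / 3 5 6 1 2 4 / 5 3 2 4 1 6 / 1 6 4 5 3 2 / 4 2 3 6 5 1 / 6 1 5 2 4 3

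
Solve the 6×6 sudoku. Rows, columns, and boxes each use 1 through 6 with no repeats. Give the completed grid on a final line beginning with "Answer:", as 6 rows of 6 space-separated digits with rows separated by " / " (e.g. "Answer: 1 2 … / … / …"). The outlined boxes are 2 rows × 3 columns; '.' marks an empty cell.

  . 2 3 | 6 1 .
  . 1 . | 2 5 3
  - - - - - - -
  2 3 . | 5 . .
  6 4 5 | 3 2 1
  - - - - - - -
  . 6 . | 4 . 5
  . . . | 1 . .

Step 1. [r2c1∈{4}] only 4 remains possible at r2c1, so r2c1=4.
Step 2. [r5c3∈{1,2}] across row 5, 2 lands solely at r5c3. So r5c3=2.
Step 3. [r5c5∈{3}] r5c5 has the single candidate 3, so r5c5=3.
Step 4. [r6c5∈{6}] nothing but 6 survives at r6c5, so r6c5=6.
Step 5. [r3c6∈{4,6}] in row 3, 6 fits only at r3c6 ⇒ r3c6=6.
Step 6. [r6c2∈{5}] nothing but 5 survives at r6c2. So r6c2=5.
Step 7. [r1c1∈{5}] r1c1 has the single candidate 5. So r1c1=5.
Step 8. [r3c3∈{1}] nothing but 1 survives at r3c3. So r3c3=1.
Step 9. [r6c1∈{3}] r6c1's peers cover all but 3, so r6c1=3.
Step 10. [r6c6∈{2}] only 2 remains possible at r6c6 ⇒ r6c6=2.
Step 11. [r6c3∈{4}] only 4 remains possible at r6c3 ⇒ r6c3=4.
Step 12. [r3c5∈{4}] only 4 remains possible at r3c5, so r3c5=4.
Step 13. [r2c3∈{6}] r2c3's peers cover all but 6, so r2c3=6.
Step 14. [r1c6∈{4}] only 4 remains possible at r1c6, so r1c6=4.
Step 15. [r5c1∈{1}] nothing but 1 survives at r5c1 ⇒ r5c1=1.

Answer: 5 2 3 6 1 4 / 4 1 6 2 5 3 / 2 3 1 5 4 6 / 6 4 5 3 2 1 / 1 6 2 4 3 5 / 3 5 4 1 6 2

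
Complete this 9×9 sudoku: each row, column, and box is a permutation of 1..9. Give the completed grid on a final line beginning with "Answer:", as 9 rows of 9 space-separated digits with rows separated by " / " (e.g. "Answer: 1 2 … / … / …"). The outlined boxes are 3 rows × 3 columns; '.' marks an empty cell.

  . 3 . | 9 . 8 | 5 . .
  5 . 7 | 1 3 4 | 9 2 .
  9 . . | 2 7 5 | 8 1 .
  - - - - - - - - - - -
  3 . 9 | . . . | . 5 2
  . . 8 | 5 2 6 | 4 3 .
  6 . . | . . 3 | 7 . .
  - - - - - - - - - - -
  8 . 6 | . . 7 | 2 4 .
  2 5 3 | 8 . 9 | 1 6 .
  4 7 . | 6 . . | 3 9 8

Step 1. [r5c2∈{1}] r5c2's peers cover all but 1 ⇒ r5c2=1.
Step 2. [r4c2∈{4}] only 4 remains possible at r4c2 ⇒ r4c2=4.
Step 3. [r7c5∈{1,5}] across row 7, 1 lands solely at r7c5. So r7c5=1.
Step 4. [r2c9∈{6}] r2c9 has the single candidate 6, so r2c9=6.
Step 5. [r1c3∈{1,2,4}] across row 1, 2 lands solely at r1c3 ⇒ r1c3=2.
Step 6. [r6c5∈{4,8,9}] across col 5, 9 lands solely at r6c5, so r6c5=9.
Step 7. [r1c9∈{4,7}] across row 1, 4 lands solely at r1c9 ⇒ r1c9=4.
Step 8. [r7c9∈{5}] r7c9 is down to just 5. So r7c9=5.
Step 9. [r7c2∈{9}] only 9 remains possible at r7c2 ⇒ r7c2=9.
Step 10. [r9c5∈{5}] r9c5's peers cover all but 5. So r9c5=5.
Step 11. [r8c9∈{7}] r8c9 is down to just 7. So r8c9=7.
Step 12. [r6c2∈{2}] nothing but 2 survives at r6c2, so r6c2=2.
Step 13. [r6c4∈{4}] nothing but 4 survives at r6c4. So r6c4=4.
Step 14. [r5c9∈{9}] r5c9's peers cover all but 9, so r5c9=9.
Step 15. [r1c5∈{6}] r1c5 has the single candidate 6, so r1c5=6.
Step 16. [r3c9∈{3}] r3c9's peers cover all but 3. So r3c9=3.
Step 17. [r4c4∈{7}] r4c4 is down to just 7, so r4c4=7.
Step 18. [r6c9∈{1}] only 1 remains possible at r6c9 ⇒ r6c9=1.
Step 19. [r4c5∈{8}] r4c5 has the single candidate 8. So r4c5=8.
Step 20. [r5c1∈{7}] nothing but 7 survives at r5c1 ⇒ r5c1=7.
Step 21. [r9c6∈{2}] r9c6's peers cover all but 2 ⇒ r9c6=2.
Step 22. [r4c6∈{1}] r4c6's peers cover all but 1, so r4c6=1.
Step 23. [r3c2∈{6}] only 6 remains possible at r3c2, so r3c2=6.
Step 24. [r6c8∈{8}] r6c8 has the single candidate 8. So r6c8=8.
Step 25. [r4c7∈{6}] nothing but 6 survives at r4c7, so r4c7=6.
Step 26. [r9c3∈{1}] nothing but 1 survives at r9c3, so r9c3=1.
Step 27. [r7c4∈{3}] r7c4 has the single candidate 3 ⇒ r7c4=3.
Step 28. [r3c3∈{4}] only 4 remains possible at r3c3, so r3c3=4.
Step 29. [r1c8∈{7}] nothing but 7 survives at r1c8. So r1c8=7.
Step 30. [r1c1∈{1}] r1c1 is down to just 1, so r1c1=1.
Step 31. [r2c2∈{8}] r2c2 is down to just 8. So r2c2=8.
Step 32. [r6c3∈{5}] nothing but 5 survives at r6c3 ⇒ r6c3=5.
Step 33. [r8c5∈{4}] nothing but 4 survives at r8c5 ⇒ r8c5=4.

Answer: 1 3 2 9 6 8 5 7 4 / 5 8 7 1 3 4 9 2 6 / 9 6 4 2 7 5 8 1 3 / 3 4 9 7 8 1 6 5 2 / 7 1 8 5 2 6 4 3 9 / 6 2 5 4 9 3 7 8 1 / 8 9 6 3 1 7 2 4 5 / 2 5 3 8 4 9 1 6 7 / 4 7 1 6 5 2 3 9 8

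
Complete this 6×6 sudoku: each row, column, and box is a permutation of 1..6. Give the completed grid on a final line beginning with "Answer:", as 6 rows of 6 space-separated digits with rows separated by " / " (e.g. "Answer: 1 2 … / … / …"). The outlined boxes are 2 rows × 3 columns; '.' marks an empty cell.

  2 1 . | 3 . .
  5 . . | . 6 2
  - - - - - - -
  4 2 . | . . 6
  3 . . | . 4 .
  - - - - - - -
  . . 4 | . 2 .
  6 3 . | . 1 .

Step 1. [r4c6∈{1,5}] 1 has one home in col 6: r4c6, so r4c6=1.
Step 2. [r3c4∈{5}] nothing but 5 survives at r3c4, so r3c4=5.
Step 3. [r1c6∈{4,5}] across row 1, 4 lands solely at r1c6. So r1c6=4.
Step 4. [r5c2∈{5}] r5c2's peers cover all but 5. So r5c2=5.
Step 5. [r4c2∈{6}] r4c2's peers cover all but 6 ⇒ r4c2=6.
Step 6. [r5c4∈{6}] r5c4 is down to just 6. So r5c4=6.
Step 7. [r1c5∈{5}] r1c5's peers cover all but 5 ⇒ r1c5=5.
Step 8. [r2c4∈{1}] nothing but 1 survives at r2c4 ⇒ r2c4=1.
Step 9. [r3c5∈{3}] only 3 remains possible at r3c5 ⇒ r3c5=3.
Step 10. [r6c3∈{2}] nothing but 2 survives at r6c3. So r6c3=2.
Step 11. [r1c3∈{6}] r1c3 is down to just 6, so r1c3=6.
Step 12. [r4c4∈{2}] r4c4 has the single candidate 2 ⇒ r4c4=2.
Step 13. [r2c3∈{3}] r2c3 is down to just 3, so r2c3=3.
Step 14. [r4c3∈{5}] nothing but 5 survives at r4c3 ⇒ r4c3=5.
Step 15. [r6c4∈{4}] nothing but 4 survives at r6c4 ⇒ r6c4=4.
Step 16. [r3c3∈{1}] nothing but 1 survives at r3c3, so r3c3=1.
Step 17. [r2c2∈{4}] only 4 remains possible at r2c2, so r2c2=4.
Step 18. [r6c6∈{5}] r6c6 is down to just 5. So r6c6=5.
Step 19. [r5c6∈{3}] r5c6's peers cover all but 3 ⇒ r5c6=3.
Step 20. [r5c1∈{1}] r5c1's peers cover all but 1, so r5c1=1.

Answer: 2 1 6 3 5 4 / 5 4 3 1 6 2 / 4 2 1 5 3 6 / 3 6 5 2 4 1 / 1 5 4 6 2 3 / 6 3 2 4 1 5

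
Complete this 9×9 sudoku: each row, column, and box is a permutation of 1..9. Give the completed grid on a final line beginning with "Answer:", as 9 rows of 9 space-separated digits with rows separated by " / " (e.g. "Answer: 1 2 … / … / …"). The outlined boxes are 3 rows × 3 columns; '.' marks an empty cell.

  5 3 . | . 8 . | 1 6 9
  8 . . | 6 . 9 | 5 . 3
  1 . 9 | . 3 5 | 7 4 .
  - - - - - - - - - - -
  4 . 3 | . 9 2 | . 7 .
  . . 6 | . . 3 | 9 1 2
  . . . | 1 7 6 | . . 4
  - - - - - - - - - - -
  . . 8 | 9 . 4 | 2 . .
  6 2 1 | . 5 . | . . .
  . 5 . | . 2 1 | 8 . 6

Step 1. [r7c2∈{7}] nothing but 7 survives at r7c2 ⇒ r7c2=7.
Step 2. [r9c4∈{3,7}] 7 has one home in row 9: r9c4, so r9c4=7.
Step 3. [r6c8∈{3,5,8}] in col 8, 8 fits only at r6c8 ⇒ r6c8=8.
Step 4. [r9c1∈{3,9}] 9 has one home in box 7: r9c1, so r9c1=9.
Step 5. [r9c8∈{3}] nothing but 3 survives at r9c8. So r9c8=3.
Step 6. [r5c4∈{4,5,8}] across row 5, 5 lands solely at r5c4 ⇒ r5c4=5.
Step 7. [r2c2∈{4}] r2c2's peers cover all but 4 ⇒ r2c2=4.
Step 8. [r2c3∈{2,7}] across row 2, 7 lands solely at r2c3, so r2c3=7.
Step 9. [r1c3∈{2}] only 2 remains possible at r1c3, so r1c3=2.
Step 10. [r4c4∈{8}] r4c4 has the single candidate 8. So r4c4=8.
Step 11. [r7c9∈{1,5}] across row 7, 1 lands solely at r7c9 ⇒ r7c9=1.
Step 12. [r4c7∈{6}] r4c7 has the single candidate 6 ⇒ r4c7=6.
Step 13. [r3c2∈{6}] r3c2 has the single candidate 6 ⇒ r3c2=6.
Step 14. [r8c9∈{7}] r8c9 has the single candidate 7, so r8c9=7.
Step 15. [r8c8∈{9}] r8c8's peers cover all but 9, so r8c8=9.
Step 16. [r2c5∈{1}] r2c5 has the single candidate 1 ⇒ r2c5=1.
Step 17. [r2c8∈{2}] r2c8's peers cover all but 2, so r2c8=2.
Step 18. [r4c9∈{5}] nothing but 5 survives at r4c9 ⇒ r4c9=5.
Step 19. [r9c3∈{4}] only 4 remains possible at r9c3, so r9c3=4.
Step 20. [r7c8∈{5}] r7c8's peers cover all but 5. So r7c8=5.
Step 21. [r3c9∈{8}] r3c9's peers cover all but 8, so r3c9=8.
Step 22. [r6c1∈{2}] r6c1 has the single candidate 2 ⇒ r6c1=2.
Step 23. [r3c4∈{2}] r3c4's peers cover all but 2 ⇒ r3c4=2.
Step 24. [r7c5∈{6}] nothing but 6 survives at r7c5, so r7c5=6.
Step 25. [r1c6∈{7}] only 7 remains possible at r1c6. So r1c6=7.
Step 26. [r8c7∈{4}] r8c7 is down to just 4, so r8c7=4.
Step 27. [r6c3∈{5}] nothing but 5 survives at r6c3, so r6c3=5.
Step 28. [r5c5∈{4}] only 4 remains possible at r5c5, so r5c5=4.
Step 29. [r1c4∈{4}] r1c4 has the single candidate 4, so r1c4=4.
Step 30. [r6c7∈{3}] r6c7 is down to just 3 ⇒ r6c7=3.
Step 31. [r8c6∈{8}] r8c6 has the single candidate 8 ⇒ r8c6=8.
Step 32. [r5c1∈{7}] nothing but 7 survives at r5c1, so r5c1=7.
Step 33. [r6c2∈{9}] only 9 remains possible at r6c2. So r6c2=9.
Step 34. [r7c1∈{3}] only 3 remains possible at r7c1, so r7c1=3.
Step 35. [r4c2∈{1}] r4c2 has the single candidate 1. So r4c2=1.
Step 36. [r5c2∈{8}] nothing but 8 survives at r5c2, so r5c2=8.
Step 37. [r8c4∈{3}] only 3 remains possible at r8c4. So r8c4=3.

Answer: 5 3 2 4 8 7 1 6 9 / 8 4 7 6 1 9 5 2 3 / 1 6 9 2 3 5 7 4 8 / 4 1 3 8 9 2 6 7 5 / 7 8 6 5 4 3 9 1 2 / 2 9 5 1 7 6 3 8 4 / 3 7 8 9 6 4 2 5 1 / 6 2 1 3 5 8 4 9 7 / 9 5 4 7 2 1 8 3 6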